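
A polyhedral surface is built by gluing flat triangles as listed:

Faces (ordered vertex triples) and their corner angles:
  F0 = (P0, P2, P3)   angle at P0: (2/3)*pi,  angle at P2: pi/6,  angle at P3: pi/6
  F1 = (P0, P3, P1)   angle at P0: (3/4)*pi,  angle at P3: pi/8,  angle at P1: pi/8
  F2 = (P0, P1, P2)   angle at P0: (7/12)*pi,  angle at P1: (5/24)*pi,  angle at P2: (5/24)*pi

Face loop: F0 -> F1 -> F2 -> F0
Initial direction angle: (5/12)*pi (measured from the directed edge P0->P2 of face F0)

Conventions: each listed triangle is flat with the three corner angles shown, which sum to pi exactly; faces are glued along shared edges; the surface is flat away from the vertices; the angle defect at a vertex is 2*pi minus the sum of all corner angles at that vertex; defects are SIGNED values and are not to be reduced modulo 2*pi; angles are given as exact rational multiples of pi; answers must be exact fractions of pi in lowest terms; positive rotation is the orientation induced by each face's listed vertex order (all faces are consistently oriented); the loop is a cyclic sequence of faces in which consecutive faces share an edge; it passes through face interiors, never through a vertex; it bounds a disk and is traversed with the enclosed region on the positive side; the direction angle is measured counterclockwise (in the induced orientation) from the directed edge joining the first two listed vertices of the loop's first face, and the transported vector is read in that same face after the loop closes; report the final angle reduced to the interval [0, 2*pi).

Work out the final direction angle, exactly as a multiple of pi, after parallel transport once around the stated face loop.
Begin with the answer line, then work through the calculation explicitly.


Answer: final direction angle = (5/12)*pi

enclosed vertex P0: corner angles sum to 2*pi, defect = 2*pi - 2*pi = 0
the final direction is the initial angle plus the enclosed defects, taken mod 2*pi in the induced orientation
final angle = (5/12)*pi + 0 = (5/12)*pi (mod 2*pi)


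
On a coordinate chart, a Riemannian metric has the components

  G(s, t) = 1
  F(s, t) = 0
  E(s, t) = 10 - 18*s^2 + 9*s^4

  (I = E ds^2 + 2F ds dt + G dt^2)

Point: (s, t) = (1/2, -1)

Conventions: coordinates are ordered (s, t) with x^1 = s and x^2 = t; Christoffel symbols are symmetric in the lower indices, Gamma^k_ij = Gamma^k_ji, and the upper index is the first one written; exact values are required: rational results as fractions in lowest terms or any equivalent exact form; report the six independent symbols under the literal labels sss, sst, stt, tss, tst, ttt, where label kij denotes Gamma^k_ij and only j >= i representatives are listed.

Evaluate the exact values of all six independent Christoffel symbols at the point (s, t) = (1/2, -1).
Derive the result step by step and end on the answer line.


E = 97/16, F = 0, G = 1 at the point
E_s = -27/2, E_t = 0, F_s = 0, F_t = 0, G_s = 0, G_t = 0
EG - F^2 = 97/16;  g^inv = (16/97) * [[1, 0], [0, 97/16]]
first-kind symbols [ij,l] = (1/2)(d_i g_jl + d_j g_il - d_l g_ij): [ss,s] = E_s/2 = -27/4, [ss,t] = F_s - E_t/2 = 0, [st,s] = E_t/2 = 0, [st,t] = G_s/2 = 0, [tt,s] = F_t - G_s/2 = 0, [tt,t] = G_t/2 = 0
Gamma^s_ij = (G*[ij,s] - F*[ij,t])/(EG - F^2), Gamma^t_ij = (E*[ij,t] - F*[ij,s])/(EG - F^2)

Answer: Gamma_sss = -108/97, Gamma_sst = 0, Gamma_stt = 0, Gamma_tss = 0, Gamma_tst = 0, Gamma_ttt = 0


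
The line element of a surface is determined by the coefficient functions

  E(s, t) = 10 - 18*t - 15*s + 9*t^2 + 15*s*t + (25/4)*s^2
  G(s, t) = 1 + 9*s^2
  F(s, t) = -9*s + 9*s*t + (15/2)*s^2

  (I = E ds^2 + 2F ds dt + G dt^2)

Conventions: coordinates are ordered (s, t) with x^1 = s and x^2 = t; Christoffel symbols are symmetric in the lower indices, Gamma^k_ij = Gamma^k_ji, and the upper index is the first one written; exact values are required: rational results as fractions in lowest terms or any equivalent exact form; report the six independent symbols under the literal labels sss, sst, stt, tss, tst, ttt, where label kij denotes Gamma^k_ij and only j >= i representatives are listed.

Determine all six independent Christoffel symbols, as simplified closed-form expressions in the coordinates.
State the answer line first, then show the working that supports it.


Answer: Gamma_sss = (25*s + 30*t - 30)/(61*s^2 + 60*s*t - 60*s + 36*t^2 - 72*t + 40), Gamma_sst = (30*s + 36*t - 36)/(61*s^2 + 60*s*t - 60*s + 36*t^2 - 72*t + 40), Gamma_stt = 0, Gamma_tss = 30*s/(61*s^2 + 60*s*t - 60*s + 36*t^2 - 72*t + 40), Gamma_tst = 36*s/(61*s^2 + 60*s*t - 60*s + 36*t^2 - 72*t + 40), Gamma_ttt = 0

E = 10 - 18*t - 15*s + 9*t^2 + 15*s*t + (25/4)*s^2; F = -9*s + 9*s*t + (15/2)*s^2; G = 1 + 9*s^2
Gamma^k_ij = (1/2) g^{kl} (d_i g_jl + d_j g_il - d_l g_ij), with g^inv = (1/(EG-F^2)) [[G, -F], [-F, E]]
first partials: E_s = -15 + 15*t + (25/2)*s, E_t = -18 + 18*t + 15*s, F_s = -9 + 9*t + 15*s, F_t = 9*s, G_s = 18*s, G_t = 0
D = EG - F^2 = 10 - 18*t - 15*s + 9*t^2 + 15*s*t + (61/4)*s^2
expanded: Gamma^s_ss = (G E_s - 2F F_s + F E_t)/(2D), Gamma^s_st = (G E_t - F G_s)/(2D), Gamma^s_tt = (2G F_t - G G_s - F G_t)/(2D), Gamma^t_ss = (2E F_s - E E_t - F E_s)/(2D), Gamma^t_st = (E G_s - F E_t)/(2D), Gamma^t_tt = (E G_t - 2F F_t + F G_s)/(2D); substitute and cancel common factors


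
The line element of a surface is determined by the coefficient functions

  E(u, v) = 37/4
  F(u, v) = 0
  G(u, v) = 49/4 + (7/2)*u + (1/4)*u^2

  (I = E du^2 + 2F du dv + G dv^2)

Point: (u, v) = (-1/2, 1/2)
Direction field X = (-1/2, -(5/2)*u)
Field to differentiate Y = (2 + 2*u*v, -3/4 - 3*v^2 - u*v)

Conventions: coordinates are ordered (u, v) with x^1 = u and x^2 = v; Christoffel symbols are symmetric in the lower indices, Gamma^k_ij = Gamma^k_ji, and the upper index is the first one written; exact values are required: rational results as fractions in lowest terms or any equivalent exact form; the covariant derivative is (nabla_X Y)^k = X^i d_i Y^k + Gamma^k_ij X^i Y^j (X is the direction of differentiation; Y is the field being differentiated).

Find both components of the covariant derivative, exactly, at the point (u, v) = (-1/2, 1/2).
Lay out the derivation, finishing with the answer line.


E = 37/4, F = 0, G = 169/16 at the point
E_u = 0, E_v = 0, F_u = 0, F_v = 0, G_u = 13/4, G_v = 0
EG - F^2 = 6253/64;  g^inv = (64/6253) * [[169/16, 0], [0, 37/4]]
first-kind symbols [ij,l] = (1/2)(d_i g_jl + d_j g_il - d_l g_ij): [uu,u] = E_u/2 = 0, [uu,v] = F_u - E_v/2 = 0, [uv,u] = E_v/2 = 0, [uv,v] = G_u/2 = 13/8, [vv,u] = F_v - G_u/2 = -13/8, [vv,v] = G_v/2 = 0
Gamma^u_ij = (G*[ij,u] - F*[ij,v])/(EG - F^2), Gamma^v_ij = (E*[ij,v] - F*[ij,u])/(EG - F^2)
Gamma_uuu = 0, Gamma_uuv = 0, Gamma_uvv = -13/74, Gamma_vuu = 0, Gamma_vuv = 2/13, Gamma_vvv = 0
X = (-1/2, 5/4), Y = (3/2, -5/4) at the point

Answer: (nabla_X Y)^u = -1747/1184, (nabla_X Y)^v = -259/104


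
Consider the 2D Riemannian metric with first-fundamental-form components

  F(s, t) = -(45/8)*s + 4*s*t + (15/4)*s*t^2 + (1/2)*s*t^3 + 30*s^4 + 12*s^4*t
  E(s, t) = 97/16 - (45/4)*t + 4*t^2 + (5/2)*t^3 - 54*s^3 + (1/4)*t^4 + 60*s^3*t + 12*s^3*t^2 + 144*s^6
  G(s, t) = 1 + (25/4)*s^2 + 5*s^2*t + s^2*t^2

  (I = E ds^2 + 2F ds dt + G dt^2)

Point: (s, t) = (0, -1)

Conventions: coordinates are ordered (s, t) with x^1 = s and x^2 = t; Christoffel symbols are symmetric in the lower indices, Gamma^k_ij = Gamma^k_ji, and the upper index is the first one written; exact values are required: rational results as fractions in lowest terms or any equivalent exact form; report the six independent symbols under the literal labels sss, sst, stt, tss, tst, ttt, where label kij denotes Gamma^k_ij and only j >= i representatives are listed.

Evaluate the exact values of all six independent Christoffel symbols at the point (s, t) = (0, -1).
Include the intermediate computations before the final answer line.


E = 305/16, F = 0, G = 1 at the point
E_s = 0, E_t = -51/4, F_s = -51/8, F_t = 0, G_s = 0, G_t = 0
EG - F^2 = 305/16;  g^inv = (16/305) * [[1, 0], [0, 305/16]]
first-kind symbols [ij,l] = (1/2)(d_i g_jl + d_j g_il - d_l g_ij): [ss,s] = E_s/2 = 0, [ss,t] = F_s - E_t/2 = 0, [st,s] = E_t/2 = -51/8, [st,t] = G_s/2 = 0, [tt,s] = F_t - G_s/2 = 0, [tt,t] = G_t/2 = 0
Gamma^s_ij = (G*[ij,s] - F*[ij,t])/(EG - F^2), Gamma^t_ij = (E*[ij,t] - F*[ij,s])/(EG - F^2)

Answer: Gamma_sss = 0, Gamma_sst = -102/305, Gamma_stt = 0, Gamma_tss = 0, Gamma_tst = 0, Gamma_ttt = 0


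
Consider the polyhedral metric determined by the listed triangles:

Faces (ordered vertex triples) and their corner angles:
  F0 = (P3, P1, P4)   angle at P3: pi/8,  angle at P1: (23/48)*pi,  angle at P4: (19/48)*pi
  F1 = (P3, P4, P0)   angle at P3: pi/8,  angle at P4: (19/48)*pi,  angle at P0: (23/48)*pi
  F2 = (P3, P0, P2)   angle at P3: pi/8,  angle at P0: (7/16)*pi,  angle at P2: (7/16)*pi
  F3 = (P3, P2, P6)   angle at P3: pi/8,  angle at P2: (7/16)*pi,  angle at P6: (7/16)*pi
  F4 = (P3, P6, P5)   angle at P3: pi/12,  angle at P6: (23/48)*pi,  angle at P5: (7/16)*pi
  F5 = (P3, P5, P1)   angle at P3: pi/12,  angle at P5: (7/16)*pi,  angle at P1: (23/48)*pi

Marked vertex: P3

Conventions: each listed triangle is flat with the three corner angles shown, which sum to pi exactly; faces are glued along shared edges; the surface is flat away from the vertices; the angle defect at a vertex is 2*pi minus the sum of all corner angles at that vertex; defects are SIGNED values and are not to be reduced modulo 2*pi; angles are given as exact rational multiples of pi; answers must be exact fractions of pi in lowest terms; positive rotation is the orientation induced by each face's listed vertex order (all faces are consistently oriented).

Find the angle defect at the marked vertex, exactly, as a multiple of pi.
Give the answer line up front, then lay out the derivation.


Answer: defect(P3) = (4/3)*pi

Sum of corner angles at P3: (2/3)*pi
defect = 2*pi - (2/3)*pi


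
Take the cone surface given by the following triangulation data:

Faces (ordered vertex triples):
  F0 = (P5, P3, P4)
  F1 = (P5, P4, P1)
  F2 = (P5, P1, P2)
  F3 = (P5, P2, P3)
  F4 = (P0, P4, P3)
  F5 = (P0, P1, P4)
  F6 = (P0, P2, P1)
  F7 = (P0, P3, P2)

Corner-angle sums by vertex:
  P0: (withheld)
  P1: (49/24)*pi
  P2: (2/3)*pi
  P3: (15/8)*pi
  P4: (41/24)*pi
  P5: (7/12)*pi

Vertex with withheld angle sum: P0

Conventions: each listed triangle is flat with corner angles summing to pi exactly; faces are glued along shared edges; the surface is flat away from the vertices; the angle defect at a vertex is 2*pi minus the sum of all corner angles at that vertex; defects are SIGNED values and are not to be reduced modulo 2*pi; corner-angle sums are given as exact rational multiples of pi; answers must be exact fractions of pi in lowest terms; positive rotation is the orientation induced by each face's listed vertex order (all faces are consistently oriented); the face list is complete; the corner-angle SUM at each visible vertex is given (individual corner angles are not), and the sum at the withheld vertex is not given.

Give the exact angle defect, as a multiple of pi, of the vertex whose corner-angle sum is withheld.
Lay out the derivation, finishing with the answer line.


V = 6, E = 12, F = 8; chi = V - E + F = 2
Gauss-Bonnet: total defect = 2*pi*chi = 4*pi; visible defects sum to (25/8)*pi

Answer: defect(P0) = (7/8)*pi


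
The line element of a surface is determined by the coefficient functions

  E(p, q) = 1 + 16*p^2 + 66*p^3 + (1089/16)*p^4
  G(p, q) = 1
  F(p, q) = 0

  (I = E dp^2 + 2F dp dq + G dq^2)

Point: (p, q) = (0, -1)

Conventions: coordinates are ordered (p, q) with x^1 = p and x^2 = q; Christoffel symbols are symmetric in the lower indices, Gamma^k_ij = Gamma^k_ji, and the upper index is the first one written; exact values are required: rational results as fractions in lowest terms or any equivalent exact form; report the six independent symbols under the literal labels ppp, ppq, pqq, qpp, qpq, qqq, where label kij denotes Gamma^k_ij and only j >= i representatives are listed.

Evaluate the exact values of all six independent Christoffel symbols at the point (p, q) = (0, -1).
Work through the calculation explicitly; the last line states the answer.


E = 1, F = 0, G = 1 at the point
E_p = 0, E_q = 0, F_p = 0, F_q = 0, G_p = 0, G_q = 0
EG - F^2 = 1;  g^inv = (1) * [[1, 0], [0, 1]]
first-kind symbols [ij,l] = (1/2)(d_i g_jl + d_j g_il - d_l g_ij): [pp,p] = E_p/2 = 0, [pp,q] = F_p - E_q/2 = 0, [pq,p] = E_q/2 = 0, [pq,q] = G_p/2 = 0, [qq,p] = F_q - G_p/2 = 0, [qq,q] = G_q/2 = 0
Gamma^p_ij = (G*[ij,p] - F*[ij,q])/(EG - F^2), Gamma^q_ij = (E*[ij,q] - F*[ij,p])/(EG - F^2)

Answer: Gamma_ppp = 0, Gamma_ppq = 0, Gamma_pqq = 0, Gamma_qpp = 0, Gamma_qpq = 0, Gamma_qqq = 0


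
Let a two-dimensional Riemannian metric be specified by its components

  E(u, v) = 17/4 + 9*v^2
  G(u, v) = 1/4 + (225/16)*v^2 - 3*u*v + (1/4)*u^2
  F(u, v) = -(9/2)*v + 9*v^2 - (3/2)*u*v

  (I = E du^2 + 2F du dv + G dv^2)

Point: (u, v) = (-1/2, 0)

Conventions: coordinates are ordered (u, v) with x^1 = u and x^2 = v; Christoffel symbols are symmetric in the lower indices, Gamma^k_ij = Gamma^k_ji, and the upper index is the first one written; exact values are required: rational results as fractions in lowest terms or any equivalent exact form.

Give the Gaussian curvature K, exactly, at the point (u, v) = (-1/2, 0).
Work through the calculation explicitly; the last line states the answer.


E = 17/4, F = 0, G = 5/16, EG - F^2 = 85/64 at the point
E_u = 0, E_v = 0, F_u = 0, F_v = -15/4, G_u = -1/4, G_v = 3/2
E_vv = 18, F_uv = -3/2, G_uu = 1/2
K follows from Brioschi's formula, (det M1 - det M2)/(EG - F^2)^2.
M1 = [[-E_vv/2 + F_uv - G_uu/2, E_u/2, F_u - E_v/2], [F_v - G_u/2, E, F], [G_v/2, F, G]] = [[-43/4, 0, 0], [-29/8, 17/4, 0], [3/4, 0, 5/16]]; det M1 = -3655/256
M2 = [[0, E_v/2, G_u/2], [E_v/2, E, F], [G_u/2, F, G]] = [[0, 0, -1/8], [0, 17/4, 0], [-1/8, 0, 5/16]]; det M2 = -17/256
det M1 - det M2 = -1819/128; K = -1819/128 / (85/64)^2 = -3424/425

Answer: K = -3424/425


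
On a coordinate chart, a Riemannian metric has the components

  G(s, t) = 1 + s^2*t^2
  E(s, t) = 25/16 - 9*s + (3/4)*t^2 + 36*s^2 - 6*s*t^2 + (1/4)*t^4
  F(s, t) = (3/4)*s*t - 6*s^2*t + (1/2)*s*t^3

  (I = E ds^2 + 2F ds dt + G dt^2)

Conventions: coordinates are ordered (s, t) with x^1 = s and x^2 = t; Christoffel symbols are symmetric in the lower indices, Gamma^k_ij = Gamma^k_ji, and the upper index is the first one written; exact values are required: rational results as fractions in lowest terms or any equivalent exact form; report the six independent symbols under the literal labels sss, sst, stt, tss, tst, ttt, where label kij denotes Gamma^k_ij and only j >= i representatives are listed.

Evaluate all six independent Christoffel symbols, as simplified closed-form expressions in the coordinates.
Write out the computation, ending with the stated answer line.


E = 25/16 - 9*s + (3/4)*t^2 + 36*s^2 - 6*s*t^2 + (1/4)*t^4; F = (3/4)*s*t - 6*s^2*t + (1/2)*s*t^3; G = 1 + s^2*t^2
Gamma^k_ij = (1/2) g^{kl} (d_i g_jl + d_j g_il - d_l g_ij), with g^inv = (1/(EG-F^2)) [[G, -F], [-F, E]]
first partials: E_s = -9 + 72*s - 6*t^2, E_t = (3/2)*t - 12*s*t + t^3, F_s = (3/4)*t - 12*s*t + (1/2)*t^3, F_t = (3/4)*s - 6*s^2 + (3/2)*s*t^2, G_s = 2*s*t^2, G_t = 2*s^2*t
D = EG - F^2 = 25/16 - 9*s + (3/4)*t^2 + 36*s^2 - 6*s*t^2 + (1/4)*t^4 + s^2*t^2
expanded: Gamma^s_ss = (G E_s - 2F F_s + F E_t)/(2D), Gamma^s_st = (G E_t - F G_s)/(2D), Gamma^s_tt = (2G F_t - G G_s - F G_t)/(2D), Gamma^t_ss = (2E F_s - E E_t - F E_s)/(2D), Gamma^t_st = (E G_s - F E_t)/(2D), Gamma^t_tt = (E G_t - 2F F_t + F G_s)/(2D); substitute and cancel common factors

Answer: Gamma_sss = (576*s - 48*t^2 - 72)/(16*s^2*t^2 + 576*s^2 - 96*s*t^2 - 144*s + 4*t^4 + 12*t^2 + 25), Gamma_sst = (-96*s*t + 8*t^3 + 12*t)/(16*s^2*t^2 + 576*s^2 - 96*s*t^2 - 144*s + 4*t^4 + 12*t^2 + 25), Gamma_stt = (-96*s^2 + 8*s*t^2 + 12*s)/(16*s^2*t^2 + 576*s^2 - 96*s*t^2 - 144*s + 4*t^4 + 12*t^2 + 25), Gamma_tss = -96*s*t/(16*s^2*t^2 + 576*s^2 - 96*s*t^2 - 144*s + 4*t^4 + 12*t^2 + 25), Gamma_tst = 16*s*t^2/(16*s^2*t^2 + 576*s^2 - 96*s*t^2 - 144*s + 4*t^4 + 12*t^2 + 25), Gamma_ttt = 16*s^2*t/(16*s^2*t^2 + 576*s^2 - 96*s*t^2 - 144*s + 4*t^4 + 12*t^2 + 25)


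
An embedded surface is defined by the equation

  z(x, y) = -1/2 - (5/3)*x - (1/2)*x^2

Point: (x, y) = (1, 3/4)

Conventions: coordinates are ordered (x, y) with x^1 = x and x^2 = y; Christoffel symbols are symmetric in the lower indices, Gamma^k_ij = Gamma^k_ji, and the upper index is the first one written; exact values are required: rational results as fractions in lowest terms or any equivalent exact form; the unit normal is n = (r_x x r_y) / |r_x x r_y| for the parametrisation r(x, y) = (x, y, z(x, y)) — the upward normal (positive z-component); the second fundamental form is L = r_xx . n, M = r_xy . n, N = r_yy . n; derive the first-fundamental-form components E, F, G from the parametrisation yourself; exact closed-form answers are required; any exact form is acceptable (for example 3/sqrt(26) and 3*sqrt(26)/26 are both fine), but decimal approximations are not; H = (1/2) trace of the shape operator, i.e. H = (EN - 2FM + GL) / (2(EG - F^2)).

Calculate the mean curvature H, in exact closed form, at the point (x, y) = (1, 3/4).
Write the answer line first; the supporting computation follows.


Answer: H = -27*sqrt(73)/10658

z_x = -8/3, z_y = 0, z_xx = -1, z_xy = 0, z_yy = 0
E = 73/9, F = 0, G = 1; answer radicand W^2 = 73/9
unnormalised second-form numerators: l = -1, m = 0, n = 0; L = l/sqrt(73/9), and similarly M = m/sqrt(W^2), N = n/sqrt(W^2)
H = (E*n - 2*F*m + G*l) / (2*(EG - F^2)*sqrt(W^2)); E*n - 2*F*m + G*l = -1, EG - F^2 = 73/9, so H = (-9/146)/sqrt(73/9)


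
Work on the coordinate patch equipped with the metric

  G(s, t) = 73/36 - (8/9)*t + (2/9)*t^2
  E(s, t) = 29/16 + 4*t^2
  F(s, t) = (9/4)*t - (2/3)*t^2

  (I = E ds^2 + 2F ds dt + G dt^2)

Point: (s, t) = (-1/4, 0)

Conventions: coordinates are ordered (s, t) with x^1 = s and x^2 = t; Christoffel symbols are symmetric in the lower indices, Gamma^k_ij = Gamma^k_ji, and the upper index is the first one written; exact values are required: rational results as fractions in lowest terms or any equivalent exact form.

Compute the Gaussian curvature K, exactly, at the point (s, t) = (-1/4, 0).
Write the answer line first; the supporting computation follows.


Answer: K = -2304/2117

E = 29/16, F = 0, G = 73/36, EG - F^2 = 2117/576 at the point
E_s = 0, E_t = 0, F_s = 0, F_t = 9/4, G_s = 0, G_t = -8/9
E_tt = 8, F_st = 0, G_ss = 0
Using the Brioschi determinant formula for K from the metric derivatives:
M1 = [[-E_tt/2 + F_st - G_ss/2, E_s/2, F_s - E_t/2], [F_t - G_s/2, E, F], [G_t/2, F, G]] = [[-4, 0, 0], [9/4, 29/16, 0], [-4/9, 0, 73/36]]; det M1 = -2117/144
M2 = [[0, E_t/2, G_s/2], [E_t/2, E, F], [G_s/2, F, G]] = [[0, 0, 0], [0, 29/16, 0], [0, 0, 73/36]]; det M2 = 0
det M1 - det M2 = -2117/144; K = -2117/144 / (2117/576)^2 = -2304/2117


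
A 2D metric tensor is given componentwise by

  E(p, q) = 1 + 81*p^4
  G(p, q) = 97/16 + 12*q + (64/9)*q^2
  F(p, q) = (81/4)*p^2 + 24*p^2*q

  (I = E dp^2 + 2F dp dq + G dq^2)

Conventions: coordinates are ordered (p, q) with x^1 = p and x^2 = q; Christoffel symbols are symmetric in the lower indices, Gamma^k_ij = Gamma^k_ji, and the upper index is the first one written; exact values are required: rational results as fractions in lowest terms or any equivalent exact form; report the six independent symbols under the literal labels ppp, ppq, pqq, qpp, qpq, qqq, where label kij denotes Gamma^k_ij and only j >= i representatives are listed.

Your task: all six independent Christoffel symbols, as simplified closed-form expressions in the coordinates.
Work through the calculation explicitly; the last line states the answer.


E = 1 + 81*p^4; F = (81/4)*p^2 + 24*p^2*q; G = 97/16 + 12*q + (64/9)*q^2
Gamma^k_ij = (1/2) g^{kl} (d_i g_jl + d_j g_il - d_l g_ij), with g^inv = (1/(EG-F^2)) [[G, -F], [-F, E]]
first partials: E_p = 324*p^3, E_q = 0, F_p = (81/2)*p + 48*p*q, F_q = 24*p^2, G_p = 0, G_q = 12 + (128/9)*q
D = EG - F^2 = 97/16 + 12*q + (64/9)*q^2 + 81*p^4
expanded: Gamma^p_pp = (G E_p - 2F F_p + F E_q)/(2D), Gamma^p_pq = (G E_q - F G_p)/(2D), Gamma^p_qq = (2G F_q - G G_p - F G_q)/(2D), Gamma^q_pp = (2E F_p - E E_q - F E_p)/(2D), Gamma^q_pq = (E G_p - F E_q)/(2D), Gamma^q_qq = (E G_q - 2F F_q + F G_p)/(2D); substitute and cancel common factors

Answer: Gamma_ppp = 23328*p^3/(11664*p^4 + 1024*q^2 + 1728*q + 873), Gamma_ppq = 0, Gamma_pqq = 3456*p^2/(11664*p^4 + 1024*q^2 + 1728*q + 873), Gamma_qpp = (6912*p*q + 5832*p)/(11664*p^4 + 1024*q^2 + 1728*q + 873), Gamma_qpq = 0, Gamma_qqq = (1024*q + 864)/(11664*p^4 + 1024*q^2 + 1728*q + 873)


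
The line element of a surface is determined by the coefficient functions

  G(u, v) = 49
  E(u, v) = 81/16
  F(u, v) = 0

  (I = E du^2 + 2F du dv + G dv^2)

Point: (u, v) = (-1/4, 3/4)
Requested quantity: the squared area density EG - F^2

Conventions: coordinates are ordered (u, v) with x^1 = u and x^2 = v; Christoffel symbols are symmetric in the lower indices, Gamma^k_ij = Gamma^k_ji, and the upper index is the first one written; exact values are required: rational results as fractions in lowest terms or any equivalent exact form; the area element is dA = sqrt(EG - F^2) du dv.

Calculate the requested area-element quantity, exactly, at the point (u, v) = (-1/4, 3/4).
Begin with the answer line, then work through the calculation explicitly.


Answer: EG - F^2 = 3969/16

E = 81/16, F = 0, G = 49; EG - F^2 = 3969/16


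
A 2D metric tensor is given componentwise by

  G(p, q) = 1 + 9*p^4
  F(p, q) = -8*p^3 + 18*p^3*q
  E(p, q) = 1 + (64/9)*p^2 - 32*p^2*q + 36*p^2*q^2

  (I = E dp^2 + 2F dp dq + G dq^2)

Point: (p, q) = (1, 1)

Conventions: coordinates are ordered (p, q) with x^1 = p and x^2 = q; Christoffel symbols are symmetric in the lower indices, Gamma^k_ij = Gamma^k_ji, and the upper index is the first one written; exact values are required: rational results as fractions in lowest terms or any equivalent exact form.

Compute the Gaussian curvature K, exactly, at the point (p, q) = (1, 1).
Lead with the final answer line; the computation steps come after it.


Answer: K = -729/9025

E = 109/9, F = 10, G = 10, EG - F^2 = 190/9 at the point
E_p = 200/9, E_q = 40, F_p = 30, F_q = 18, G_p = 36, G_q = 0
E_qq = 72, F_pq = 54, G_pp = 108
K follows from Brioschi's formula, (det M1 - det M2)/(EG - F^2)^2.
M1 = [[-E_qq/2 + F_pq - G_pp/2, E_p/2, F_p - E_q/2], [F_q - G_p/2, E, F], [G_q/2, F, G]] = [[-36, 100/9, 10], [0, 109/9, 10], [0, 10, 10]]; det M1 = -760
M2 = [[0, E_q/2, G_p/2], [E_q/2, E, F], [G_p/2, F, G]] = [[0, 20, 18], [20, 109/9, 10], [18, 10, 10]]; det M2 = -724
det M1 - det M2 = -36; K = -36 / (190/9)^2 = -729/9025


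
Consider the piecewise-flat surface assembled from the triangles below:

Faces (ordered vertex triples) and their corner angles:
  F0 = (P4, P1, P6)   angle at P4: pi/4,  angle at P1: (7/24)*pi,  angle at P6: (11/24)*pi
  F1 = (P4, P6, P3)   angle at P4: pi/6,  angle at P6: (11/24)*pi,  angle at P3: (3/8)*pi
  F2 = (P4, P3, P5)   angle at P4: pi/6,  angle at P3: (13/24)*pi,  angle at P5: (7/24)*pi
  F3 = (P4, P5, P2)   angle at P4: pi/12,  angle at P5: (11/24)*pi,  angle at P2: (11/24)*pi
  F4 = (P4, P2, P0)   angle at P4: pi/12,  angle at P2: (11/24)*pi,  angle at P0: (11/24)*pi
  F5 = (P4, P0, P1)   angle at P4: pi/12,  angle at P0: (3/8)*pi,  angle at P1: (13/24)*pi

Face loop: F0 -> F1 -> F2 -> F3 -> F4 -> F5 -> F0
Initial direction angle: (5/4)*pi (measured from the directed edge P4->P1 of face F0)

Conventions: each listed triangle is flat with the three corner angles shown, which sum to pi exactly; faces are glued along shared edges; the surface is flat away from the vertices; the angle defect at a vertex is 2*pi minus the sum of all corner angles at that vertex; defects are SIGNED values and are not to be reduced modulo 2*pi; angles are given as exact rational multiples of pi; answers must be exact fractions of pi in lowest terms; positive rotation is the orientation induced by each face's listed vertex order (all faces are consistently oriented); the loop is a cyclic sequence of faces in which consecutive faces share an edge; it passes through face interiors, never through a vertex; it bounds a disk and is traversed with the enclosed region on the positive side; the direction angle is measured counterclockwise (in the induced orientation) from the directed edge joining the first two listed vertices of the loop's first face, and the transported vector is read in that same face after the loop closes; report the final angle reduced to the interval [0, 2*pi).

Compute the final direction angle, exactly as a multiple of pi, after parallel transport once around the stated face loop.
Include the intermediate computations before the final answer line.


enclosed vertex P4: corner angles sum to (5/6)*pi, defect = 2*pi - (5/6)*pi = (7/6)*pi
the rotation equals the total enclosed defect, so the final angle is initial + defects (mod 2*pi)
final angle = (5/4)*pi + (7/6)*pi = (5/12)*pi (mod 2*pi)

Answer: final direction angle = (5/12)*pi


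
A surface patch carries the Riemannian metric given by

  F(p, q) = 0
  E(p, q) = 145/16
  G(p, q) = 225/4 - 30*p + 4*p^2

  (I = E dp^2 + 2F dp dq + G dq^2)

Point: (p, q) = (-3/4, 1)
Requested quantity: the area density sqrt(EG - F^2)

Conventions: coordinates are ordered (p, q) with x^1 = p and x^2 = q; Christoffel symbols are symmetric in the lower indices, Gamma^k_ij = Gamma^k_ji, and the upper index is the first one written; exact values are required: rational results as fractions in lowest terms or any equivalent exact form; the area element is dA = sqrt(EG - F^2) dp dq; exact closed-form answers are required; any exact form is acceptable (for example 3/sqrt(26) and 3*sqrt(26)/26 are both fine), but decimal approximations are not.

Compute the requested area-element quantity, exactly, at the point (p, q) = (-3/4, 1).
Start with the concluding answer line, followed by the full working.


Answer: sqrt(EG - F^2) = 9*sqrt(145)/4

E = 145/16, F = 0, G = 81; EG - F^2 = 11745/16


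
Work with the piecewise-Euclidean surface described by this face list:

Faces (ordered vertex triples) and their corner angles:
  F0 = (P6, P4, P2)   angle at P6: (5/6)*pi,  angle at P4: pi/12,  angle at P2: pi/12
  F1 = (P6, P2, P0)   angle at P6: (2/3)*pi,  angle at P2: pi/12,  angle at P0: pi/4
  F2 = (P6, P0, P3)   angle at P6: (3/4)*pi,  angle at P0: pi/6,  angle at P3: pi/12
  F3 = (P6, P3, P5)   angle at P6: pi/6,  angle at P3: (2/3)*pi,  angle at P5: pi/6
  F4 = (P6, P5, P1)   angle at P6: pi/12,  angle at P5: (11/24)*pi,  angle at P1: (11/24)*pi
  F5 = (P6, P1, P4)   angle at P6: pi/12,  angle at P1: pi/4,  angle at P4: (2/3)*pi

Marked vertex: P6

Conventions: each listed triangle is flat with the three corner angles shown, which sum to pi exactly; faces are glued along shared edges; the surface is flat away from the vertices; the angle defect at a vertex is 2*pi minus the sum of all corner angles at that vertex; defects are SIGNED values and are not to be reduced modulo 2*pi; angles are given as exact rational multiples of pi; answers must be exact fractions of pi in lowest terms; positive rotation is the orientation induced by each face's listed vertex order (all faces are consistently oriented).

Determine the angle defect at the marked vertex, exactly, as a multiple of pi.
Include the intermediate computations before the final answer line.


Sum of corner angles at P6: (31/12)*pi
defect = 2*pi - (31/12)*pi

Answer: defect(P6) = (-7/12)*pi


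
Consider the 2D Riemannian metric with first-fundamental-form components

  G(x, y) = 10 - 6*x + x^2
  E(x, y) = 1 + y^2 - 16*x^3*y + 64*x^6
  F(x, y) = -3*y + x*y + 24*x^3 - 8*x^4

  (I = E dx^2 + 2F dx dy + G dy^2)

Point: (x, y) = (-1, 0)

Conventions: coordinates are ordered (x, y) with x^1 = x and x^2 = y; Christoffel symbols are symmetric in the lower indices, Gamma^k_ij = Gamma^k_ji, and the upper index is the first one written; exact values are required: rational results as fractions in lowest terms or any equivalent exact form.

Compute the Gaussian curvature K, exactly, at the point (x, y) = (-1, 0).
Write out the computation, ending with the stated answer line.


E = 65, F = -32, G = 17, EG - F^2 = 81 at the point
E_x = -384, E_y = 16, F_x = 104, F_y = -4, G_x = -8, G_y = 0
E_yy = 2, F_xy = 1, G_xx = 2
Apply the Brioschi formula K = (det M1 - det M2)/(EG - F^2)^2 over the derivative matrices of E, F, G.
M1 = [[-E_yy/2 + F_xy - G_xx/2, E_x/2, F_x - E_y/2], [F_y - G_x/2, E, F], [G_y/2, F, G]] = [[-1, -192, 96], [0, 65, -32], [0, -32, 17]]; det M1 = -81
M2 = [[0, E_y/2, G_x/2], [E_y/2, E, F], [G_x/2, F, G]] = [[0, 8, -4], [8, 65, -32], [-4, -32, 17]]; det M2 = -80
det M1 - det M2 = -1; K = -1 / (81)^2 = -1/6561

Answer: K = -1/6561


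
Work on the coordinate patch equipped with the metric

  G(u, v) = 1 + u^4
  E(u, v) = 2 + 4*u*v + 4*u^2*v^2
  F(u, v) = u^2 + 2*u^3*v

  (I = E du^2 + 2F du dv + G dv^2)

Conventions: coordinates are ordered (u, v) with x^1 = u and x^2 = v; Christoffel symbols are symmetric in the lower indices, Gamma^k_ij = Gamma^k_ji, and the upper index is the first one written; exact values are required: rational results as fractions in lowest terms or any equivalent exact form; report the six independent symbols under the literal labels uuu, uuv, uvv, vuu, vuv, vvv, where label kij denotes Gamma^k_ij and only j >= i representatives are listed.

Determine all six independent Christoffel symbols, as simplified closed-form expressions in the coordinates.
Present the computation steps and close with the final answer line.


E = 2 + 4*u*v + 4*u^2*v^2; F = u^2 + 2*u^3*v; G = 1 + u^4
Gamma^k_ij = (1/2) g^{kl} (d_i g_jl + d_j g_il - d_l g_ij), with g^inv = (1/(EG-F^2)) [[G, -F], [-F, E]]
first partials: E_u = 4*v + 8*u*v^2, E_v = 4*u + 8*u^2*v, F_u = 2*u + 6*u^2*v, F_v = 2*u^3, G_u = 4*u^3, G_v = 0
D = EG - F^2 = 2 + 4*u*v + 4*u^2*v^2 + u^4
expanded: Gamma^u_uu = (G E_u - 2F F_u + F E_v)/(2D), Gamma^u_uv = (G E_v - F G_u)/(2D), Gamma^u_vv = (2G F_v - G G_u - F G_v)/(2D), Gamma^v_uu = (2E F_u - E E_v - F E_u)/(2D), Gamma^v_uv = (E G_u - F E_v)/(2D), Gamma^v_vv = (E G_v - 2F F_v + F G_u)/(2D); substitute and cancel common factors

Answer: Gamma_uuu = (4*u*v^2 + 2*v)/(u^4 + 4*u^2*v^2 + 4*u*v + 2), Gamma_uuv = (4*u^2*v + 2*u)/(u^4 + 4*u^2*v^2 + 4*u*v + 2), Gamma_uvv = 0, Gamma_vuu = 2*u^2*v/(u^4 + 4*u^2*v^2 + 4*u*v + 2), Gamma_vuv = 2*u^3/(u^4 + 4*u^2*v^2 + 4*u*v + 2), Gamma_vvv = 0


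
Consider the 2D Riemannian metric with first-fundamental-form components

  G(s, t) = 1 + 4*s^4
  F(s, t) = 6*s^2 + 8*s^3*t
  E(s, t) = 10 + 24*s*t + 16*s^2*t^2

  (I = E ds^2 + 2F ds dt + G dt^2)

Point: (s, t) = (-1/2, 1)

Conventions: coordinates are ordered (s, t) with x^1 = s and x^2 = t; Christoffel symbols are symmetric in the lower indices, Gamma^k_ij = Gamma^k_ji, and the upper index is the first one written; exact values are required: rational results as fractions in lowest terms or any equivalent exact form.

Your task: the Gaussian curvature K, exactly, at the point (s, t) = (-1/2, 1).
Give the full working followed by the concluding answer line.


E = 2, F = 1/2, G = 5/4, EG - F^2 = 9/4 at the point
E_s = 8, E_t = -4, F_s = 0, F_t = -1, G_s = -2, G_t = 0
E_tt = 8, F_st = 6, G_ss = 12
Brioschi: K = (det M1 - det M2) / (EG - F^2)^2 with the standard first/second-derivative matrices M1, M2.
M1 = [[-E_tt/2 + F_st - G_ss/2, E_s/2, F_s - E_t/2], [F_t - G_s/2, E, F], [G_t/2, F, G]] = [[-4, 4, 2], [0, 2, 1/2], [0, 1/2, 5/4]]; det M1 = -9
M2 = [[0, E_t/2, G_s/2], [E_t/2, E, F], [G_s/2, F, G]] = [[0, -2, -1], [-2, 2, 1/2], [-1, 1/2, 5/4]]; det M2 = -5
det M1 - det M2 = -4; K = -4 / (9/4)^2 = -64/81

Answer: K = -64/81


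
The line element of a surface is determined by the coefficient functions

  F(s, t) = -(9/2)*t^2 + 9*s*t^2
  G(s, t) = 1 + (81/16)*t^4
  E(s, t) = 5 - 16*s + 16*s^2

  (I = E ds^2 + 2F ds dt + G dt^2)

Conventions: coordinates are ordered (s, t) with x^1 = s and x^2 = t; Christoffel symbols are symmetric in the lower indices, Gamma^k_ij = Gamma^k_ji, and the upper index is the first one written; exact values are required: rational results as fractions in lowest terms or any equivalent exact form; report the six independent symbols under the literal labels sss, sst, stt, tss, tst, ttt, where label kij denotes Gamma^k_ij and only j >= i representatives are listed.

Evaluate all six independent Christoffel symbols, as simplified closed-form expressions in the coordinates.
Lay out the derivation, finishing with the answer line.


E = 5 - 16*s + 16*s^2; F = -(9/2)*t^2 + 9*s*t^2; G = 1 + (81/16)*t^4
Gamma^k_ij = (1/2) g^{kl} (d_i g_jl + d_j g_il - d_l g_ij), with g^inv = (1/(EG-F^2)) [[G, -F], [-F, E]]
first partials: E_s = -16 + 32*s, E_t = 0, F_s = 9*t^2, F_t = -9*t + 18*s*t, G_s = 0, G_t = (81/4)*t^3
D = EG - F^2 = 5 - 16*s + 16*s^2 + (81/16)*t^4
expanded: Gamma^s_ss = (G E_s - 2F F_s + F E_t)/(2D), Gamma^s_st = (G E_t - F G_s)/(2D), Gamma^s_tt = (2G F_t - G G_s - F G_t)/(2D), Gamma^t_ss = (2E F_s - E E_t - F E_s)/(2D), Gamma^t_st = (E G_s - F E_t)/(2D), Gamma^t_tt = (E G_t - 2F F_t + F G_s)/(2D); substitute and cancel common factors

Answer: Gamma_sss = (256*s - 128)/(256*s^2 - 256*s + 81*t^4 + 80), Gamma_sst = 0, Gamma_stt = (288*s*t - 144*t)/(256*s^2 - 256*s + 81*t^4 + 80), Gamma_tss = 144*t^2/(256*s^2 - 256*s + 81*t^4 + 80), Gamma_tst = 0, Gamma_ttt = 162*t^3/(256*s^2 - 256*s + 81*t^4 + 80)


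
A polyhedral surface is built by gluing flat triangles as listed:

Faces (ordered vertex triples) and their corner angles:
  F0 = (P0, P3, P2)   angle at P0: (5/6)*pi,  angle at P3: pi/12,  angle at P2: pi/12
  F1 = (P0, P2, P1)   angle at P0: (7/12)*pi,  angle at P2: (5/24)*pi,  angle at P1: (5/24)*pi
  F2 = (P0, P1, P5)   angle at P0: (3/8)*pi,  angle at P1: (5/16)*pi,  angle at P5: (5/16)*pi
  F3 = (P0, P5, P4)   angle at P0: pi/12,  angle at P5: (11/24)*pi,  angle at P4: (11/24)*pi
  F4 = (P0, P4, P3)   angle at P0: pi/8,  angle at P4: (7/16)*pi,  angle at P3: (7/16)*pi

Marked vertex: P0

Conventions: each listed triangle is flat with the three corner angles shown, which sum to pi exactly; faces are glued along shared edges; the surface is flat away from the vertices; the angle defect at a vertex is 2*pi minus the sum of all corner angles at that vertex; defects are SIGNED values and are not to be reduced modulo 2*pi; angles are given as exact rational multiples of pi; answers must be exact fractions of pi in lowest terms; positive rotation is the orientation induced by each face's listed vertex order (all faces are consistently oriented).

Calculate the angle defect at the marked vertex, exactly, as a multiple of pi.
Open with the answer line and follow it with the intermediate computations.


Answer: defect(P0) = 0

Sum of corner angles at P0: 2*pi
defect = 2*pi - 2*pi


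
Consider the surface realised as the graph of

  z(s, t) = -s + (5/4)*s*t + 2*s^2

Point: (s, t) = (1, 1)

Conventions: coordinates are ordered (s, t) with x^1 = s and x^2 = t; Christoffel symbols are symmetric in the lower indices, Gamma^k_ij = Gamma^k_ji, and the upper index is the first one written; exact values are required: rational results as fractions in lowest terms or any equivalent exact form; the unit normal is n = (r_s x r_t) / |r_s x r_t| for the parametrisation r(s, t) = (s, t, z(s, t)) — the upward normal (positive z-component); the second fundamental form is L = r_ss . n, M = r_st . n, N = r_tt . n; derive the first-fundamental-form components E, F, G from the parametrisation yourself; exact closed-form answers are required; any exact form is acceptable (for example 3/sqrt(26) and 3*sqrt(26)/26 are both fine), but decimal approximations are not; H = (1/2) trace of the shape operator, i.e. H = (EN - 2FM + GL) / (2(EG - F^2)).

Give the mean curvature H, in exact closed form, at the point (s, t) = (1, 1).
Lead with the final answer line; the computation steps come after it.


Answer: H = -97*sqrt(330)/108900

z_s = 17/4, z_t = 5/4, z_ss = 4, z_st = 5/4, z_tt = 0
E = 305/16, F = 85/16, G = 41/16; answer radicand W^2 = 165/8
unnormalised second-form numerators: l = 4, m = 5/4, n = 0; L = l/sqrt(165/8), and similarly M = m/sqrt(W^2), N = n/sqrt(W^2)
H = (E*n - 2*F*m + G*l) / (2*(EG - F^2)*sqrt(W^2)); E*n - 2*F*m + G*l = -97/32, EG - F^2 = 165/8, so H = (-97/1320)/sqrt(165/8)


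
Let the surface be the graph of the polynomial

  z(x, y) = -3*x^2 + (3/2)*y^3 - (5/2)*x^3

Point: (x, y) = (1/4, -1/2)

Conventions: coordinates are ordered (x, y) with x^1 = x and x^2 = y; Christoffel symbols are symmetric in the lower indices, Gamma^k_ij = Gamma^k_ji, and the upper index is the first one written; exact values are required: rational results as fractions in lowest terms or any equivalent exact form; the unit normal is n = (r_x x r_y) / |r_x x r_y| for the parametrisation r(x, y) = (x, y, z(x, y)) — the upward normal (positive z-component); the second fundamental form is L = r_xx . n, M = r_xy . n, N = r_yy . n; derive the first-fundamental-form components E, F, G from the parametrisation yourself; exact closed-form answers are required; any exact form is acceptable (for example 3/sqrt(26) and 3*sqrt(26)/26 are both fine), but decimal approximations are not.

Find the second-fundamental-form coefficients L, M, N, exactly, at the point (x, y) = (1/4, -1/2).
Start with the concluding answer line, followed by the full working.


Answer: L = -312*sqrt(6289)/6289, M = 0, N = -144*sqrt(6289)/6289

z_x = -63/32, z_y = 9/8, z_xx = -39/4, z_xy = 0, z_yy = -9/2
E = 4993/1024, F = -567/256, G = 145/64; answer radicand W^2 = 6289/1024
unnormalised second-form numerators: l = -39/4, m = 0, n = -9/2; L = l/sqrt(6289/1024), and similarly M = m/sqrt(W^2), N = n/sqrt(W^2)


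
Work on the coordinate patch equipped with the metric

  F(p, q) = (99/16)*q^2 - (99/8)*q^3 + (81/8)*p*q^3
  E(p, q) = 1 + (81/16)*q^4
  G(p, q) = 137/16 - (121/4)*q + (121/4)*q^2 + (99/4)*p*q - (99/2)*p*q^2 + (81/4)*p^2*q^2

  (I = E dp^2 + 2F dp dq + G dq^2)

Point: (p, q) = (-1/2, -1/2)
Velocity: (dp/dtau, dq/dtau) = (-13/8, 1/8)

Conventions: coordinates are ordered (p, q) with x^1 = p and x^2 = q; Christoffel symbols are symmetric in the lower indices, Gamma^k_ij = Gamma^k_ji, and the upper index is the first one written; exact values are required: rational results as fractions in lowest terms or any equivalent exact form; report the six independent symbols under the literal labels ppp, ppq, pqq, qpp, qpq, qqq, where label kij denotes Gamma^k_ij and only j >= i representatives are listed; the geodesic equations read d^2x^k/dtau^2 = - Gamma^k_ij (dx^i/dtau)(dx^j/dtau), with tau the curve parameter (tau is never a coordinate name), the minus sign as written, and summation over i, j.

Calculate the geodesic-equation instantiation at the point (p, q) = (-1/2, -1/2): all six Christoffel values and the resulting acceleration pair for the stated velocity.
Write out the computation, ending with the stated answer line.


E = 337/256, F = 477/128, G = 2873/64 at the point
E_p = 0, E_q = -81/32, F_p = -81/64, F_q = -1233/64, G_p = -477/16, G_q = -1643/16
EG - F^2 = 11573/256;  g^inv = (256/11573) * [[2873/64, -477/128], [-477/128, 337/256]]
first-kind symbols [ij,l] = (1/2)(d_i g_jl + d_j g_il - d_l g_ij): [pp,p] = E_p/2 = 0, [pp,q] = F_p - E_q/2 = 0, [pq,p] = E_q/2 = -81/64, [pq,q] = G_p/2 = -477/32, [qq,p] = F_q - G_p/2 = -279/64, [qq,q] = G_q/2 = -1643/32
Gamma^p_ij = (G*[ij,p] - F*[ij,q])/(EG - F^2), Gamma^q_ij = (E*[ij,q] - F*[ij,p])/(EG - F^2)
Gamma_ppp = 0, Gamma_ppq = -324/11573, Gamma_pqq = -1116/11573, Gamma_qpp = 0, Gamma_qpq = -3816/11573, Gamma_qqq = -13144/11573
d^2p/dtau^2 = -(Gamma_ppp*(-13/8)^2 + 2*Gamma_ppq*(-13/8)*(1/8) + Gamma_pqq*(1/8)^2) = -1827/185168
d^2q/dtau^2 = -(Gamma_qpp*(-13/8)^2 + 2*Gamma_qpq*(-13/8)*(1/8) + Gamma_qqq*(1/8)^2) = -10759/92584

Answer: Gamma_ppp = 0, Gamma_ppq = -324/11573, Gamma_pqq = -1116/11573, Gamma_qpp = 0, Gamma_qpq = -3816/11573, Gamma_qqq = -13144/11573; accelerations (d^2p/dtau^2, d^2q/dtau^2) = (-1827/185168, -10759/92584)


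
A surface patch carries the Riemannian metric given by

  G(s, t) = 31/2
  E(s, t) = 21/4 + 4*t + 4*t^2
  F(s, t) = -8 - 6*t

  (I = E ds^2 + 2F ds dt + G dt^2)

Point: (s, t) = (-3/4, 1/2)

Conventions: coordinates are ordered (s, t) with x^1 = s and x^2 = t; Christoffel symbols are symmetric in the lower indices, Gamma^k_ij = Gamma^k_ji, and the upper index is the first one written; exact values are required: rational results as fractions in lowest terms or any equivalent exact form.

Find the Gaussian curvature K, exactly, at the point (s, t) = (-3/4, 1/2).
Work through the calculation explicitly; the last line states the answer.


E = 33/4, F = -11, G = 31/2, EG - F^2 = 55/8 at the point
E_s = 0, E_t = 8, F_s = 0, F_t = -6, G_s = 0, G_t = 0
E_tt = 8, F_st = 0, G_ss = 0
K follows from Brioschi's formula, (det M1 - det M2)/(EG - F^2)^2.
M1 = [[-E_tt/2 + F_st - G_ss/2, E_s/2, F_s - E_t/2], [F_t - G_s/2, E, F], [G_t/2, F, G]] = [[-4, 0, -4], [-6, 33/4, -11], [0, -11, 31/2]]; det M1 = -583/2
M2 = [[0, E_t/2, G_s/2], [E_t/2, E, F], [G_s/2, F, G]] = [[0, 4, 0], [4, 33/4, -11], [0, -11, 31/2]]; det M2 = -248
det M1 - det M2 = -87/2; K = -87/2 / (55/8)^2 = -2784/3025

Answer: K = -2784/3025
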